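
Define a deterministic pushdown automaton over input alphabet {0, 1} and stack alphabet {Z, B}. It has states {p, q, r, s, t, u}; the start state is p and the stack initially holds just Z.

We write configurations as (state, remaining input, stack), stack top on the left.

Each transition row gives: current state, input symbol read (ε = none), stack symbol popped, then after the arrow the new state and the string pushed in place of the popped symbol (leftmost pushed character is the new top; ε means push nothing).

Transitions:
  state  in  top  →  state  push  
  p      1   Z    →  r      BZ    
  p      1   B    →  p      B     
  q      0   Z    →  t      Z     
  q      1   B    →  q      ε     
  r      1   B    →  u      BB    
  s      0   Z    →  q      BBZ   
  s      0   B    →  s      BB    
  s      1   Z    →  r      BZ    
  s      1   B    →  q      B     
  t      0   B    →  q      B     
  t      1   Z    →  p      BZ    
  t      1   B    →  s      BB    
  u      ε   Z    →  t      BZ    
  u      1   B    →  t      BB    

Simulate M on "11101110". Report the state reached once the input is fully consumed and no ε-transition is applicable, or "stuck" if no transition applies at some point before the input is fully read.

t

(p, 11101110, Z)
  read 1, top Z: go to r, push BZ → (r, 1101110, BZ)
  read 1, top B: go to u, push BB → (u, 101110, BBZ)
  read 1, top B: go to t, push BB → (t, 01110, BBBZ)
  read 0, top B: go to q, push B → (q, 1110, BBBZ)
  read 1, top B: go to q, push ε → (q, 110, BBZ)
  read 1, top B: go to q, push ε → (q, 10, BZ)
  read 1, top B: go to q, push ε → (q, 0, Z)
  read 0, top Z: go to t, push Z → (t, ε, Z)
All input consumed; M is in state t.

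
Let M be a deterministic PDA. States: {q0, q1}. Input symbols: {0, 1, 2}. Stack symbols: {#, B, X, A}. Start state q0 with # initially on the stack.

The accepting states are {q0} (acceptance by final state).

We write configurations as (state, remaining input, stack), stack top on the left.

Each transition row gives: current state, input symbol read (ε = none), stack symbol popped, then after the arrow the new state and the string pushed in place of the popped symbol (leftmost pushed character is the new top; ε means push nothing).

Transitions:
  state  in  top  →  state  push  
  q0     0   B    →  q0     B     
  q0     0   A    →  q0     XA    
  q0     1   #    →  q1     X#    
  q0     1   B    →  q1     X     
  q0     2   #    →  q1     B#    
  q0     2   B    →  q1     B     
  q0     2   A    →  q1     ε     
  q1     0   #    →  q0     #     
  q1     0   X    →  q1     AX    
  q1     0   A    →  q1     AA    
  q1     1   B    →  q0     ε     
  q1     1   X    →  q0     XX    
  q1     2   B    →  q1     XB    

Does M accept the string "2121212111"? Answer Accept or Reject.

Accept

(q0, 2121212111, #)
  read 2, top #: go to q1, push B# → (q1, 121212111, B#)
  read 1, top B: go to q0, push ε → (q0, 21212111, #)
  read 2, top #: go to q1, push B# → (q1, 1212111, B#)
  read 1, top B: go to q0, push ε → (q0, 212111, #)
  read 2, top #: go to q1, push B# → (q1, 12111, B#)
  read 1, top B: go to q0, push ε → (q0, 2111, #)
  read 2, top #: go to q1, push B# → (q1, 111, B#)
  read 1, top B: go to q0, push ε → (q0, 11, #)
  read 1, top #: go to q1, push X# → (q1, 1, X#)
  read 1, top X: go to q0, push XX → (q0, ε, XX#)
All input consumed; state q0 ∈ F.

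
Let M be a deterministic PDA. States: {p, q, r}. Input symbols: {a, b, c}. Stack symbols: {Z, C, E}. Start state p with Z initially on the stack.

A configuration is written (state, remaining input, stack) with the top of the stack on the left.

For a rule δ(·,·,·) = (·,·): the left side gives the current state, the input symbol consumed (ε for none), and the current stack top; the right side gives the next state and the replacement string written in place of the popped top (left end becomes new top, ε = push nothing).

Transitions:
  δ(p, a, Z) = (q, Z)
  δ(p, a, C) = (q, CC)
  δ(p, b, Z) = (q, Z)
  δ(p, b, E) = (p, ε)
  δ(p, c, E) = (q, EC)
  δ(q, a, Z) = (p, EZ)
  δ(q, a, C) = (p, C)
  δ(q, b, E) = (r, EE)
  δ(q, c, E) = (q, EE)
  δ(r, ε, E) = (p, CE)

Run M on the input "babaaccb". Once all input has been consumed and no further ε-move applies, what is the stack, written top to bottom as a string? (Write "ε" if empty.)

(p, babaaccb, Z)
  read b, top Z: go to q, push Z → (q, abaaccb, Z)
  read a, top Z: go to p, push EZ → (p, baaccb, EZ)
  read b, top E: go to p, push ε → (p, aaccb, Z)
  read a, top Z: go to q, push Z → (q, accb, Z)
  read a, top Z: go to p, push EZ → (p, ccb, EZ)
  read c, top E: go to q, push EC → (q, cb, ECZ)
  read c, top E: go to q, push EE → (q, b, EECZ)
  read b, top E: go to r, push EE → (r, ε, EEECZ)
  ε-move, top E: go to p, push CE → (p, ε, CEEECZ)
All input consumed in state p with stack CEEECZ.

CEEECZ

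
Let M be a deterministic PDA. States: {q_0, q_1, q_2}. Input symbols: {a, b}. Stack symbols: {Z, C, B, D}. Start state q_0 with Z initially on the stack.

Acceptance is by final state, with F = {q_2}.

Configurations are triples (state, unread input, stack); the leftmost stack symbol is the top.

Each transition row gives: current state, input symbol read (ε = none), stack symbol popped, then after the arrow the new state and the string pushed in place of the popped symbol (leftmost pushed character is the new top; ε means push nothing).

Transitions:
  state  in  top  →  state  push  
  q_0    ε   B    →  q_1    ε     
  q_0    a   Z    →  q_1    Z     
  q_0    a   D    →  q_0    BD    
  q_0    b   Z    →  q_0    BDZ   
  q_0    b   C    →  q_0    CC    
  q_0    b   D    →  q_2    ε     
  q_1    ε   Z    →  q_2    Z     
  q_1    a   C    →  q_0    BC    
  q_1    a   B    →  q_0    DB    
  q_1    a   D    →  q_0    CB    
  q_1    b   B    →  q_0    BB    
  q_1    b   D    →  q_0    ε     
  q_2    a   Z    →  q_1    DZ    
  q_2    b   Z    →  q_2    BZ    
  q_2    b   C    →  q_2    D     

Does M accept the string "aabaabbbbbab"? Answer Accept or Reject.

(q_0, aabaabbbbbab, Z)
  read a, top Z: go to q_1, push Z → (q_1, abaabbbbbab, Z)
  ε-move, top Z: go to q_2, push Z → (q_2, abaabbbbbab, Z)
  read a, top Z: go to q_1, push DZ → (q_1, baabbbbbab, DZ)
  read b, top D: go to q_0, push ε → (q_0, aabbbbbab, Z)
  read a, top Z: go to q_1, push Z → (q_1, abbbbbab, Z)
  ε-move, top Z: go to q_2, push Z → (q_2, abbbbbab, Z)
  read a, top Z: go to q_1, push DZ → (q_1, bbbbbab, DZ)
  read b, top D: go to q_0, push ε → (q_0, bbbbab, Z)
  read b, top Z: go to q_0, push BDZ → (q_0, bbbab, BDZ)
  ε-move, top B: go to q_1, push ε → (q_1, bbbab, DZ)
  read b, top D: go to q_0, push ε → (q_0, bbab, Z)
  read b, top Z: go to q_0, push BDZ → (q_0, bab, BDZ)
  ε-move, top B: go to q_1, push ε → (q_1, bab, DZ)
  read b, top D: go to q_0, push ε → (q_0, ab, Z)
  read a, top Z: go to q_1, push Z → (q_1, b, Z)
  ε-move, top Z: go to q_2, push Z → (q_2, b, Z)
  read b, top Z: go to q_2, push BZ → (q_2, ε, BZ)
All input consumed; state q_2 ∈ F.

Accept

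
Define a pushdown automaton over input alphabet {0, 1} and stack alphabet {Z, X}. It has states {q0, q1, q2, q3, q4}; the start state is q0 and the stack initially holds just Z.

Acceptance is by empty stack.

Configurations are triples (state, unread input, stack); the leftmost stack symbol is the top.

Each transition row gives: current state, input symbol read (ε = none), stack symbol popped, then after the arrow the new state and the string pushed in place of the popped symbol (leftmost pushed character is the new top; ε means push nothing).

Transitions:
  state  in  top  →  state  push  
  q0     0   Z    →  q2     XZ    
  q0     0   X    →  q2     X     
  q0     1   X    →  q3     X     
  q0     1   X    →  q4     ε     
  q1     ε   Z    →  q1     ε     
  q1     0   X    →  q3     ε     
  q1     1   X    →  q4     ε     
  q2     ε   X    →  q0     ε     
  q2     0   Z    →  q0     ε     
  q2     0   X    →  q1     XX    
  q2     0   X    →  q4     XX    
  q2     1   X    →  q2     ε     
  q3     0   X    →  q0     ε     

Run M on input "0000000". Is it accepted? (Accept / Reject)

No computation consumes all input and empties the stack.

Reject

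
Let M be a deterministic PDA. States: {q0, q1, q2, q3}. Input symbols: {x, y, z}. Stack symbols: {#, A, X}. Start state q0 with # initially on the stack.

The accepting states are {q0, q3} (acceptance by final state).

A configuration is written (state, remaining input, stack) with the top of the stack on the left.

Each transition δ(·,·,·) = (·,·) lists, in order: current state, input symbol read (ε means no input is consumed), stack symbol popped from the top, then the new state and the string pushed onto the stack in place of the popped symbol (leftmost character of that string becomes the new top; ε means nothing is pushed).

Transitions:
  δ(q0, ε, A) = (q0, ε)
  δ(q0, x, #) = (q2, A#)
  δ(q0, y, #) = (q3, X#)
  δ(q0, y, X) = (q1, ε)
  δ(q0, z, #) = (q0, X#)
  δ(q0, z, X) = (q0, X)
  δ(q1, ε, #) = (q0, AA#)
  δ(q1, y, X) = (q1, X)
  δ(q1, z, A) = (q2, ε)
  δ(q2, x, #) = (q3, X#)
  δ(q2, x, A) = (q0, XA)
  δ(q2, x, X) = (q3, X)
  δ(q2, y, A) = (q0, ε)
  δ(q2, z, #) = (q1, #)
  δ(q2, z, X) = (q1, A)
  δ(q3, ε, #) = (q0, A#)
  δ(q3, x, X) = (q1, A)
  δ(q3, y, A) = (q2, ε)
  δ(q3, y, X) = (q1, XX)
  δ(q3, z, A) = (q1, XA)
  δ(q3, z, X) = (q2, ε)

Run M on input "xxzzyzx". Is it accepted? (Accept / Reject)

(q0, xxzzyzx, #)
  read x, top #: go to q2, push A# → (q2, xzzyzx, A#)
  read x, top A: go to q0, push XA → (q0, zzyzx, XA#)
  read z, top X: go to q0, push X → (q0, zyzx, XA#)
  read z, top X: go to q0, push X → (q0, yzx, XA#)
  read y, top X: go to q1, push ε → (q1, zx, A#)
  read z, top A: go to q2, push ε → (q2, x, #)
  read x, top #: go to q3, push X# → (q3, ε, X#)
All input consumed; state q3 ∈ F.

Accept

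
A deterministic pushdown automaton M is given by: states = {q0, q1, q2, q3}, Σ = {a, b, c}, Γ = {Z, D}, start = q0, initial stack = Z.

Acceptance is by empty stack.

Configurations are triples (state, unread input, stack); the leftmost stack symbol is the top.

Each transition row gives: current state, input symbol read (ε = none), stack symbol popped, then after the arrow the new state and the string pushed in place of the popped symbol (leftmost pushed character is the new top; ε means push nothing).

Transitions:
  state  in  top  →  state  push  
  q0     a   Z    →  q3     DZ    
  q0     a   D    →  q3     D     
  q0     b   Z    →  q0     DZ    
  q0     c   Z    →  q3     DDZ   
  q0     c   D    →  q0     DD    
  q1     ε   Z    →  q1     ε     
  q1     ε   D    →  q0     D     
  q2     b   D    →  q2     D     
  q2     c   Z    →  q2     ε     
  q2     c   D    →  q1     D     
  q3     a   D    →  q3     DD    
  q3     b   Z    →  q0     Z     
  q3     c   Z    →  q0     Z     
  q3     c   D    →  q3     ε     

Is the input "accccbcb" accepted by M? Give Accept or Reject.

Reject

(q0, accccbcb, Z)
  read a, top Z: go to q3, push DZ → (q3, ccccbcb, DZ)
  read c, top D: go to q3, push ε → (q3, cccbcb, Z)
  read c, top Z: go to q0, push Z → (q0, ccbcb, Z)
  read c, top Z: go to q3, push DDZ → (q3, cbcb, DDZ)
  read c, top D: go to q3, push ε → (q3, bcb, DZ)
No transition applies at (q3, bcb, DZ); input not fully consumed.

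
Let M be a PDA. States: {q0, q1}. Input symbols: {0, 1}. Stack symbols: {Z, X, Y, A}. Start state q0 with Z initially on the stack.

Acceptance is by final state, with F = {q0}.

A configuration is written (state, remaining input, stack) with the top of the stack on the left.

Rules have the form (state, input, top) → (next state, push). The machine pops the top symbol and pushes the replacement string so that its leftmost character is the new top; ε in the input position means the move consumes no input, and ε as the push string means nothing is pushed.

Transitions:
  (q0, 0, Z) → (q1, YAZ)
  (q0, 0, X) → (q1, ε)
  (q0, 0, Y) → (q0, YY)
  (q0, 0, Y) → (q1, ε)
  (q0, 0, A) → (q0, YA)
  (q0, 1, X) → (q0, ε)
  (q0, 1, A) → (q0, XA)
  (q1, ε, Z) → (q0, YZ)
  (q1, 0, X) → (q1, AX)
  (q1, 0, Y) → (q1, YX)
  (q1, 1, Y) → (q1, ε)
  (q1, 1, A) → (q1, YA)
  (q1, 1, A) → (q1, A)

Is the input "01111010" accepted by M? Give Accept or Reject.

No computation consumes all input and reaches a final state.

Reject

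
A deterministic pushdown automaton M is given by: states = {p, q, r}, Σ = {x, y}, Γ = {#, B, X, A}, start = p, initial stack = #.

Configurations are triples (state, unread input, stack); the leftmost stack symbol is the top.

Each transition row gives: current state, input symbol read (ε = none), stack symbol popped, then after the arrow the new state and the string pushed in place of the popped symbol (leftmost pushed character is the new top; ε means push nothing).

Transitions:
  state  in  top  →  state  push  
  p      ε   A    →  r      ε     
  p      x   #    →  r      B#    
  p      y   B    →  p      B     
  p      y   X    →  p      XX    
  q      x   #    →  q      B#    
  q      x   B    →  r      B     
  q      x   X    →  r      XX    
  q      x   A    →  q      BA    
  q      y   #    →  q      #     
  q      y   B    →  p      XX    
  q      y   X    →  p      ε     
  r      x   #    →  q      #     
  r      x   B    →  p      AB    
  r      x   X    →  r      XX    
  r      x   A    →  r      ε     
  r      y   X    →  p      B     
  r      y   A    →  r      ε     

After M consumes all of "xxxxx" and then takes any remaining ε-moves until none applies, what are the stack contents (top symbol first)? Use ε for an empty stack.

B#

(p, xxxxx, #)
  read x, top #: go to r, push B# → (r, xxxx, B#)
  read x, top B: go to p, push AB → (p, xxx, AB#)
  ε-move, top A: go to r, push ε → (r, xxx, B#)
  read x, top B: go to p, push AB → (p, xx, AB#)
  ε-move, top A: go to r, push ε → (r, xx, B#)
  read x, top B: go to p, push AB → (p, x, AB#)
  ε-move, top A: go to r, push ε → (r, x, B#)
  read x, top B: go to p, push AB → (p, ε, AB#)
  ε-move, top A: go to r, push ε → (r, ε, B#)
All input consumed in state r with stack B#.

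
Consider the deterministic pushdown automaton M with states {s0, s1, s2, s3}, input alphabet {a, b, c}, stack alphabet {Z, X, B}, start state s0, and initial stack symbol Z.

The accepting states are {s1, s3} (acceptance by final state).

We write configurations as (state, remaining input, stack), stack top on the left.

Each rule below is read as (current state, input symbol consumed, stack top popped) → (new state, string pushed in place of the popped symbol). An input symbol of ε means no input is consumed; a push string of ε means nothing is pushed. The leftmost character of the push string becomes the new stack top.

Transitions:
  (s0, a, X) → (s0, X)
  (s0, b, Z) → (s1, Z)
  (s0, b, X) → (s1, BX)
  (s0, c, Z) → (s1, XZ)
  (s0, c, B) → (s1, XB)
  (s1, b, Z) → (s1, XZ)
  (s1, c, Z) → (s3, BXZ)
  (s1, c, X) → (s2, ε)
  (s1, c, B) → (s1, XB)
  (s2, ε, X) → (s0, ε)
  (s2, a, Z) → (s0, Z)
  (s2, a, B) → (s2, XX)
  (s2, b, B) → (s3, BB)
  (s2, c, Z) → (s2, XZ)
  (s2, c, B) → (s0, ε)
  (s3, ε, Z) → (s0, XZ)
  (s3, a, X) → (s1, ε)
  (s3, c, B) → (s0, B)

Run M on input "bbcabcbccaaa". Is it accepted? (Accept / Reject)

Reject

(s0, bbcabcbccaaa, Z)
  read b, top Z: go to s1, push Z → (s1, bcabcbccaaa, Z)
  read b, top Z: go to s1, push XZ → (s1, cabcbccaaa, XZ)
  read c, top X: go to s2, push ε → (s2, abcbccaaa, Z)
  read a, top Z: go to s0, push Z → (s0, bcbccaaa, Z)
  read b, top Z: go to s1, push Z → (s1, cbccaaa, Z)
  read c, top Z: go to s3, push BXZ → (s3, bccaaa, BXZ)
No transition applies at (s3, bccaaa, BXZ); input not fully consumed.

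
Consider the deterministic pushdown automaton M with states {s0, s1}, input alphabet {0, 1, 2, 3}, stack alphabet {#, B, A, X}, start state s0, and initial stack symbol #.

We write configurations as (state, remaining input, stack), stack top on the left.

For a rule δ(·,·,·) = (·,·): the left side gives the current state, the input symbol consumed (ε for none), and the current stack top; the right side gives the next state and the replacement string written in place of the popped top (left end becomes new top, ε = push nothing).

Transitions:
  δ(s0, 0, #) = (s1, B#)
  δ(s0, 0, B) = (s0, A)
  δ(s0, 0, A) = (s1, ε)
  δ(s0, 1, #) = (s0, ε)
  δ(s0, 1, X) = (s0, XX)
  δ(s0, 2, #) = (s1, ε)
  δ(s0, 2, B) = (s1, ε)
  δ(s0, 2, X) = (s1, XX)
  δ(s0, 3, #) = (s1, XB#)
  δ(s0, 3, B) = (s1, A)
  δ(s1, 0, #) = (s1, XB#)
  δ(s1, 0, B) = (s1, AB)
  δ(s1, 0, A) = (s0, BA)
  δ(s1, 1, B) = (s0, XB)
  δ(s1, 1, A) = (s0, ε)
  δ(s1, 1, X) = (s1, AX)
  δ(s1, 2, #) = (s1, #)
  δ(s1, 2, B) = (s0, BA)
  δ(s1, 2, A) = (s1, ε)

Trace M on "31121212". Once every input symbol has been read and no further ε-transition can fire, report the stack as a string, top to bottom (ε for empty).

(s0, 31121212, #)
  read 3, top #: go to s1, push XB# → (s1, 1121212, XB#)
  read 1, top X: go to s1, push AX → (s1, 121212, AXB#)
  read 1, top A: go to s0, push ε → (s0, 21212, XB#)
  read 2, top X: go to s1, push XX → (s1, 1212, XXB#)
  read 1, top X: go to s1, push AX → (s1, 212, AXXB#)
  read 2, top A: go to s1, push ε → (s1, 12, XXB#)
  read 1, top X: go to s1, push AX → (s1, 2, AXXB#)
  read 2, top A: go to s1, push ε → (s1, ε, XXB#)
All input consumed in state s1 with stack XXB#.

XXB#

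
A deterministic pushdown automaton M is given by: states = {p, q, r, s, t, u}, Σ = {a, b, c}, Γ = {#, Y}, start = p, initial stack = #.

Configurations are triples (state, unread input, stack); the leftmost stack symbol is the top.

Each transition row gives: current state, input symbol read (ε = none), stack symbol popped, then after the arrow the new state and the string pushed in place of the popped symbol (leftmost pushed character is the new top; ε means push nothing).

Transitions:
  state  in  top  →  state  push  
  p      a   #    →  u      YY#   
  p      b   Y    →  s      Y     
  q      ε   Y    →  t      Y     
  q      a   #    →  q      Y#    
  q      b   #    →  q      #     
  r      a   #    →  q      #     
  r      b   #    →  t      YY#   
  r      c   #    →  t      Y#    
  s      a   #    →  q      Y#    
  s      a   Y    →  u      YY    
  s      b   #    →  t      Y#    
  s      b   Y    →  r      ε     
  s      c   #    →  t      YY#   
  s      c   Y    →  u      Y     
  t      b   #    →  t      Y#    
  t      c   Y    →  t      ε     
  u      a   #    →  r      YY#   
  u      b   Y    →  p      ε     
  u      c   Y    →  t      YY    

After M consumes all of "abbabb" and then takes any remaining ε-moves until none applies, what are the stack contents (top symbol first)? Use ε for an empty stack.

(p, abbabb, #)
  read a, top #: go to u, push YY# → (u, bbabb, YY#)
  read b, top Y: go to p, push ε → (p, babb, Y#)
  read b, top Y: go to s, push Y → (s, abb, Y#)
  read a, top Y: go to u, push YY → (u, bb, YY#)
  read b, top Y: go to p, push ε → (p, b, Y#)
  read b, top Y: go to s, push Y → (s, ε, Y#)
All input consumed in state s with stack Y#.

Y#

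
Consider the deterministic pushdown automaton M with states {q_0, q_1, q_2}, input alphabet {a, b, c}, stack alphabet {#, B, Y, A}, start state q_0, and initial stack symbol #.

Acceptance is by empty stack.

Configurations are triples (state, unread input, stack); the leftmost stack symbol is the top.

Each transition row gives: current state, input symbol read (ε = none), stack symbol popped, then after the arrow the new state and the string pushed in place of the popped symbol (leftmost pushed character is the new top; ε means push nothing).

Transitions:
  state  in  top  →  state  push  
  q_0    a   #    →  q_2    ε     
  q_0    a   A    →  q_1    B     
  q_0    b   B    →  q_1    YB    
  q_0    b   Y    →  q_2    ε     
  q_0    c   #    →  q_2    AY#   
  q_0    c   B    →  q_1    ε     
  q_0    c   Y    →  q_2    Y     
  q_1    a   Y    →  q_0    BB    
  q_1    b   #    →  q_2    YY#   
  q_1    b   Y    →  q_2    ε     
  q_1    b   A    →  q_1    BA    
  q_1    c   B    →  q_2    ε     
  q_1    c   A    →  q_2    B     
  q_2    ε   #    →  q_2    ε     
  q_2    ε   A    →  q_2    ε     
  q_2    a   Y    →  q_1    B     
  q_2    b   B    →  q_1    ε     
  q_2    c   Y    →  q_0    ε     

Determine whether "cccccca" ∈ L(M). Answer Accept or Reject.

Accept

(q_0, cccccca, #) ⊢ (q_2, ccccca, AY#) ⊢ (q_2, ccccca, Y#) ⊢ (q_0, cccca, #) ⊢ (q_2, ccca, AY#) ⊢ (q_2, ccca, Y#) ⊢ (q_0, cca, #) ⊢ (q_2, ca, AY#) ⊢ (q_2, ca, Y#) ⊢ (q_0, a, #) ⊢ (q_2, ε, ε)
All input consumed and the stack is empty.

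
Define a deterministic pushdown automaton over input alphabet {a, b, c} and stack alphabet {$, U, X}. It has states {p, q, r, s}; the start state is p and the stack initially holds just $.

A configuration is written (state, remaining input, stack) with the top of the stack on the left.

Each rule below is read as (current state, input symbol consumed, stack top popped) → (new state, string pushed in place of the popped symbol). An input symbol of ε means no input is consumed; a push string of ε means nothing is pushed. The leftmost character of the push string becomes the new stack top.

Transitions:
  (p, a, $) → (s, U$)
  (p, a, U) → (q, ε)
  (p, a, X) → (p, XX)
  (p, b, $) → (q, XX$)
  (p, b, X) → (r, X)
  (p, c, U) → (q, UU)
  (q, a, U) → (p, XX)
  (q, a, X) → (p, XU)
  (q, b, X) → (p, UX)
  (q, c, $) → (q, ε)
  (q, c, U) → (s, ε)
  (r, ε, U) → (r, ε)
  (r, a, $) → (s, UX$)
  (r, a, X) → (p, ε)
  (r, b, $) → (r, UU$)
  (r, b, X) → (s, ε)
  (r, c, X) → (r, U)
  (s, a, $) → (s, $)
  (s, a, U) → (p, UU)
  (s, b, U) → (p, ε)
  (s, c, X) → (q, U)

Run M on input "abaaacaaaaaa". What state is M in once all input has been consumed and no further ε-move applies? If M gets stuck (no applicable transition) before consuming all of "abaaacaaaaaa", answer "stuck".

s

(p, abaaacaaaaaa, $)
  read a, top $: go to s, push U$ → (s, baaacaaaaaa, U$)
  read b, top U: go to p, push ε → (p, aaacaaaaaa, $)
  read a, top $: go to s, push U$ → (s, aacaaaaaa, U$)
  read a, top U: go to p, push UU → (p, acaaaaaa, UU$)
  read a, top U: go to q, push ε → (q, caaaaaa, U$)
  read c, top U: go to s, push ε → (s, aaaaaa, $)
  read a, top $: go to s, push $ → (s, aaaaa, $)
  read a, top $: go to s, push $ → (s, aaaa, $)
  read a, top $: go to s, push $ → (s, aaa, $)
  read a, top $: go to s, push $ → (s, aa, $)
  read a, top $: go to s, push $ → (s, a, $)
  read a, top $: go to s, push $ → (s, ε, $)
All input consumed; M is in state s.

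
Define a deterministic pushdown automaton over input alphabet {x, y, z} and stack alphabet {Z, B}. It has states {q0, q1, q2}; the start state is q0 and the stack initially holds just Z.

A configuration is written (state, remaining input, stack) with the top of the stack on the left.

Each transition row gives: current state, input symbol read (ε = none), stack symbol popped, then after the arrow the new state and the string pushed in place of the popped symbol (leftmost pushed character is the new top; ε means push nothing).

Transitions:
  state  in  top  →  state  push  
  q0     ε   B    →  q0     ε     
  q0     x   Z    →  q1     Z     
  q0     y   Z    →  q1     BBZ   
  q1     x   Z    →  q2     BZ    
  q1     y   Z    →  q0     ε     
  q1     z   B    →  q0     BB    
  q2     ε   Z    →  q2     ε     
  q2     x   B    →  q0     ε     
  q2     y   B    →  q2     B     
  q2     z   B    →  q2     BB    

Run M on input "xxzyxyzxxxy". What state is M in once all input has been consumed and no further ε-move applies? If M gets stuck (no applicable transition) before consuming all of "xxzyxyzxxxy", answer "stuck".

(q0, xxzyxyzxxxy, Z) ⊢ (q1, xzyxyzxxxy, Z) ⊢ (q2, zyxyzxxxy, BZ) ⊢ (q2, yxyzxxxy, BBZ) ⊢ (q2, xyzxxxy, BBZ) ⊢ (q0, yzxxxy, BZ) ⊢ (q0, yzxxxy, Z) ⊢ (q1, zxxxy, BBZ) ⊢ (q0, xxxy, BBBZ) ⊢ (q0, xxxy, BBZ) ⊢ (q0, xxxy, BZ) ⊢ (q0, xxxy, Z) ⊢ (q1, xxy, Z) ⊢ (q2, xy, BZ) ⊢ (q0, y, Z) ⊢ (q1, ε, BBZ)
All input consumed; M is in state q1.

q1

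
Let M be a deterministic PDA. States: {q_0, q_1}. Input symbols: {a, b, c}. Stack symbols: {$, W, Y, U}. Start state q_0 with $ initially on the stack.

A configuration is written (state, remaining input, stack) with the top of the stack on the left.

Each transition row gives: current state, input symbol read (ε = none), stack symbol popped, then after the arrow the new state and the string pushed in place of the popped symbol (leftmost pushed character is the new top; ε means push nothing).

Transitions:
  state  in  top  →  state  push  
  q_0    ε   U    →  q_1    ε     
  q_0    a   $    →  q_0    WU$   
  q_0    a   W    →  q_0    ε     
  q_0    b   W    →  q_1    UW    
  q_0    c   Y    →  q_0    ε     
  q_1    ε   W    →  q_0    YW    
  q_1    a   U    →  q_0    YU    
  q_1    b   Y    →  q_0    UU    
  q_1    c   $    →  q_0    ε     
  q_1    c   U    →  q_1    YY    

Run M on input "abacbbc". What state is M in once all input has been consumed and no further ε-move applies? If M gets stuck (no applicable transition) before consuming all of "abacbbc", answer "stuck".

stuck

(q_0, abacbbc, $) ⊢ (q_0, bacbbc, WU$) ⊢ (q_1, acbbc, UWU$) ⊢ (q_0, cbbc, YUWU$) ⊢ (q_0, bbc, UWU$) ⊢ (q_1, bbc, WU$) ⊢ (q_0, bbc, YWU$)
No transition for (q_0, b, top Y); M blocks with input bbc remaining.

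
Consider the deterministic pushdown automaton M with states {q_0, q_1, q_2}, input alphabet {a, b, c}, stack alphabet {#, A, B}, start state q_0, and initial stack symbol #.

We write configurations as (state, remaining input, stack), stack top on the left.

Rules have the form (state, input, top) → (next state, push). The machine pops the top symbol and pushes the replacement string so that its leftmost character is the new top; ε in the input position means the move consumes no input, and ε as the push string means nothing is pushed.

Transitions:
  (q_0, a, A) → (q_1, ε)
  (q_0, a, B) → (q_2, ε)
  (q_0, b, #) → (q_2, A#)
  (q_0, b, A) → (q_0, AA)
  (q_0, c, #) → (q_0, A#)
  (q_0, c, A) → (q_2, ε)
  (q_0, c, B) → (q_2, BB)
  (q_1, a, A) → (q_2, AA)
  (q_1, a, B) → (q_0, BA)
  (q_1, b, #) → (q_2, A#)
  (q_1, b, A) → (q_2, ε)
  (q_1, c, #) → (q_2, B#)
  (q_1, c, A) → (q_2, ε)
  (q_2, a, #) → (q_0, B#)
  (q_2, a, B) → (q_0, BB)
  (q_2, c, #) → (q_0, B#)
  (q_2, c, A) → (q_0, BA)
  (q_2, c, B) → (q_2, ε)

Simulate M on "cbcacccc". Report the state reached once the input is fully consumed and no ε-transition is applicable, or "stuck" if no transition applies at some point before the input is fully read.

stuck

(q_0, cbcacccc, #) ⊢ (q_0, bcacccc, A#) ⊢ (q_0, cacccc, AA#) ⊢ (q_2, acccc, A#)
No transition for (q_2, a, top A); M blocks with input acccc remaining.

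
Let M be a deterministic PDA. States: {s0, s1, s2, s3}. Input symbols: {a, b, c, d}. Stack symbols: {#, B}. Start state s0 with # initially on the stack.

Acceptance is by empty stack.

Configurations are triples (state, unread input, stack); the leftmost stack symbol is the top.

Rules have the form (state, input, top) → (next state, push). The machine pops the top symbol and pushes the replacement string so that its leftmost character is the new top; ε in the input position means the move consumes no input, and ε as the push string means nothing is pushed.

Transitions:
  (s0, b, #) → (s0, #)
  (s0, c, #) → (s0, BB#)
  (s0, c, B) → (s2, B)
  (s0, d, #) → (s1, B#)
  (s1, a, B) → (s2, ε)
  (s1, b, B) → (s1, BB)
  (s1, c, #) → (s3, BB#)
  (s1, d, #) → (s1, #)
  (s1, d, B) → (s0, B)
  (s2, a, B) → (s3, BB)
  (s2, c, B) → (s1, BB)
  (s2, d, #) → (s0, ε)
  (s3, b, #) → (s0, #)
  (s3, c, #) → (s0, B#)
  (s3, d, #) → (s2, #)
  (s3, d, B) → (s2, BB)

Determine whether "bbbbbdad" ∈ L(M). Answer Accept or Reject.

(s0, bbbbbdad, #)
  read b, top #: go to s0, push # → (s0, bbbbdad, #)
  read b, top #: go to s0, push # → (s0, bbbdad, #)
  read b, top #: go to s0, push # → (s0, bbdad, #)
  read b, top #: go to s0, push # → (s0, bdad, #)
  read b, top #: go to s0, push # → (s0, dad, #)
  read d, top #: go to s1, push B# → (s1, ad, B#)
  read a, top B: go to s2, push ε → (s2, d, #)
  read d, top #: go to s0, push ε → (s0, ε, ε)
All input consumed and the stack is empty.

Accept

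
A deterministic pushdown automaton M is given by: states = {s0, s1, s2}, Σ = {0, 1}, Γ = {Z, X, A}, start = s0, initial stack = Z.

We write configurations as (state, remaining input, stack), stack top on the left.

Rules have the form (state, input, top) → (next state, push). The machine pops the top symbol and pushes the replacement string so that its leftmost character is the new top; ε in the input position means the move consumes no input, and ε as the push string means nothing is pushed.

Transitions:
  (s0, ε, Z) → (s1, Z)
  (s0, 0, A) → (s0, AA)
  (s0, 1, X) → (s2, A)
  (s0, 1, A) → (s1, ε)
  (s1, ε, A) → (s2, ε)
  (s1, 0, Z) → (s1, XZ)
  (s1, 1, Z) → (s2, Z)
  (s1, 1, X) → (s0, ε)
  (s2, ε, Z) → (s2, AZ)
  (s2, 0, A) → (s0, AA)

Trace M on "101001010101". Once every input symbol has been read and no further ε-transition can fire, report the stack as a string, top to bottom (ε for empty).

AZ

(s0, 101001010101, Z)
  ε-move, top Z: go to s1, push Z → (s1, 101001010101, Z)
  read 1, top Z: go to s2, push Z → (s2, 01001010101, Z)
  ε-move, top Z: go to s2, push AZ → (s2, 01001010101, AZ)
  read 0, top A: go to s0, push AA → (s0, 1001010101, AAZ)
  read 1, top A: go to s1, push ε → (s1, 001010101, AZ)
  ε-move, top A: go to s2, push ε → (s2, 001010101, Z)
  ε-move, top Z: go to s2, push AZ → (s2, 001010101, AZ)
  read 0, top A: go to s0, push AA → (s0, 01010101, AAZ)
  read 0, top A: go to s0, push AA → (s0, 1010101, AAAZ)
  read 1, top A: go to s1, push ε → (s1, 010101, AAZ)
  ε-move, top A: go to s2, push ε → (s2, 010101, AZ)
  read 0, top A: go to s0, push AA → (s0, 10101, AAZ)
  read 1, top A: go to s1, push ε → (s1, 0101, AZ)
  ε-move, top A: go to s2, push ε → (s2, 0101, Z)
  ε-move, top Z: go to s2, push AZ → (s2, 0101, AZ)
  read 0, top A: go to s0, push AA → (s0, 101, AAZ)
  read 1, top A: go to s1, push ε → (s1, 01, AZ)
  ε-move, top A: go to s2, push ε → (s2, 01, Z)
  ε-move, top Z: go to s2, push AZ → (s2, 01, AZ)
  read 0, top A: go to s0, push AA → (s0, 1, AAZ)
  read 1, top A: go to s1, push ε → (s1, ε, AZ)
  ε-move, top A: go to s2, push ε → (s2, ε, Z)
  ε-move, top Z: go to s2, push AZ → (s2, ε, AZ)
All input consumed in state s2 with stack AZ.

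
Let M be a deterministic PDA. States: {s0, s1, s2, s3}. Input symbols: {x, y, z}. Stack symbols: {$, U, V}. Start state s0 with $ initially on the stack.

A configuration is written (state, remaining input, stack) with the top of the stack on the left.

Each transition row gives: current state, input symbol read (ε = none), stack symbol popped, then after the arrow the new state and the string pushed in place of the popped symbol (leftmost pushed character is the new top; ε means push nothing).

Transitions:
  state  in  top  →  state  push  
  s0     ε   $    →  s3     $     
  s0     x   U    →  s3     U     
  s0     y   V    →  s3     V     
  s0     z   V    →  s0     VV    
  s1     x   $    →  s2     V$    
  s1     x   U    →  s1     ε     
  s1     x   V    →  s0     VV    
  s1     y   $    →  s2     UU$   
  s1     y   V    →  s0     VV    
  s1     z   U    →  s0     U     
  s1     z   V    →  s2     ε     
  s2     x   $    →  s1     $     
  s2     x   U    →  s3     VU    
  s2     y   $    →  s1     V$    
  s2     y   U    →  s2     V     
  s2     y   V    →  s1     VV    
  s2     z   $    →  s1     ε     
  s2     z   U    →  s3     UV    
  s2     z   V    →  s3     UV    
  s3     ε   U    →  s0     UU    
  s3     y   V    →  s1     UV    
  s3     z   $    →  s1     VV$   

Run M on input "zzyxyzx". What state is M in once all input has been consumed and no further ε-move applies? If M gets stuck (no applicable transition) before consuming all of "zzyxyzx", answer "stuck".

(s0, zzyxyzx, $)
  ε-move, top $: go to s3, push $ → (s3, zzyxyzx, $)
  read z, top $: go to s1, push VV$ → (s1, zyxyzx, VV$)
  read z, top V: go to s2, push ε → (s2, yxyzx, V$)
  read y, top V: go to s1, push VV → (s1, xyzx, VV$)
  read x, top V: go to s0, push VV → (s0, yzx, VVV$)
  read y, top V: go to s3, push V → (s3, zx, VVV$)
No transition for (s3, z, top V); M blocks with input zx remaining.

stuck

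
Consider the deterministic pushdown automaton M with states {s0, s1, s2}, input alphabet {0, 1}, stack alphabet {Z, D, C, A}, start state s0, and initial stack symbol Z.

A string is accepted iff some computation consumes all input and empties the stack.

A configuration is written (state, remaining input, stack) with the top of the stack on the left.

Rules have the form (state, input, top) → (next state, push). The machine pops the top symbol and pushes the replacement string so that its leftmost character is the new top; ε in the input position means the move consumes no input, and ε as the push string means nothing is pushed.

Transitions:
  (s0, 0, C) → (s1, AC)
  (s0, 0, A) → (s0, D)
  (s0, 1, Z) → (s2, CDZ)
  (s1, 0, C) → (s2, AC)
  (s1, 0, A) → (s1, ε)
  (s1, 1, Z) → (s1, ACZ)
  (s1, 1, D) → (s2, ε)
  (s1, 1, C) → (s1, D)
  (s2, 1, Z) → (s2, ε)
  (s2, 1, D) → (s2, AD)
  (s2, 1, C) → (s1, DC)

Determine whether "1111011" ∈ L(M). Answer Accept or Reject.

(s0, 1111011, Z)
  read 1, top Z: go to s2, push CDZ → (s2, 111011, CDZ)
  read 1, top C: go to s1, push DC → (s1, 11011, DCDZ)
  read 1, top D: go to s2, push ε → (s2, 1011, CDZ)
  read 1, top C: go to s1, push DC → (s1, 011, DCDZ)
No transition applies at (s1, 011, DCDZ); input not fully consumed.

Reject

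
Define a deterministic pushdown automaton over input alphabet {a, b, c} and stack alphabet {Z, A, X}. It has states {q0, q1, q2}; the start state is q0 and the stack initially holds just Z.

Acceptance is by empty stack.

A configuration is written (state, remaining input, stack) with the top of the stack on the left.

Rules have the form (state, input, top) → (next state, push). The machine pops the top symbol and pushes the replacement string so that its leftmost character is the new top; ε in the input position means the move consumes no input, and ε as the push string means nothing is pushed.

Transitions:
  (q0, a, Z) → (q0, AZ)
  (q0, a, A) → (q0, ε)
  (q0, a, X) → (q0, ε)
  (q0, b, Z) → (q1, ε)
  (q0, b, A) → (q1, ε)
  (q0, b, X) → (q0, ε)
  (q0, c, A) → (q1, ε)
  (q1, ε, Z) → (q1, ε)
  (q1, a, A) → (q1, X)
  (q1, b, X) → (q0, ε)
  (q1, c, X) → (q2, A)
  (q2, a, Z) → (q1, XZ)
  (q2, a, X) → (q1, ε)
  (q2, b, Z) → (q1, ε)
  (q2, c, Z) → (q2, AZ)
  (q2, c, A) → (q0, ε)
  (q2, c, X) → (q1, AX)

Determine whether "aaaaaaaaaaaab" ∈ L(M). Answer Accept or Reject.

Accept

(q0, aaaaaaaaaaaab, Z)
  read a, top Z: go to q0, push AZ → (q0, aaaaaaaaaaab, AZ)
  read a, top A: go to q0, push ε → (q0, aaaaaaaaaab, Z)
  read a, top Z: go to q0, push AZ → (q0, aaaaaaaaab, AZ)
  read a, top A: go to q0, push ε → (q0, aaaaaaaab, Z)
  read a, top Z: go to q0, push AZ → (q0, aaaaaaab, AZ)
  read a, top A: go to q0, push ε → (q0, aaaaaab, Z)
  read a, top Z: go to q0, push AZ → (q0, aaaaab, AZ)
  read a, top A: go to q0, push ε → (q0, aaaab, Z)
  read a, top Z: go to q0, push AZ → (q0, aaab, AZ)
  read a, top A: go to q0, push ε → (q0, aab, Z)
  read a, top Z: go to q0, push AZ → (q0, ab, AZ)
  read a, top A: go to q0, push ε → (q0, b, Z)
  read b, top Z: go to q1, push ε → (q1, ε, ε)
All input consumed and the stack is empty.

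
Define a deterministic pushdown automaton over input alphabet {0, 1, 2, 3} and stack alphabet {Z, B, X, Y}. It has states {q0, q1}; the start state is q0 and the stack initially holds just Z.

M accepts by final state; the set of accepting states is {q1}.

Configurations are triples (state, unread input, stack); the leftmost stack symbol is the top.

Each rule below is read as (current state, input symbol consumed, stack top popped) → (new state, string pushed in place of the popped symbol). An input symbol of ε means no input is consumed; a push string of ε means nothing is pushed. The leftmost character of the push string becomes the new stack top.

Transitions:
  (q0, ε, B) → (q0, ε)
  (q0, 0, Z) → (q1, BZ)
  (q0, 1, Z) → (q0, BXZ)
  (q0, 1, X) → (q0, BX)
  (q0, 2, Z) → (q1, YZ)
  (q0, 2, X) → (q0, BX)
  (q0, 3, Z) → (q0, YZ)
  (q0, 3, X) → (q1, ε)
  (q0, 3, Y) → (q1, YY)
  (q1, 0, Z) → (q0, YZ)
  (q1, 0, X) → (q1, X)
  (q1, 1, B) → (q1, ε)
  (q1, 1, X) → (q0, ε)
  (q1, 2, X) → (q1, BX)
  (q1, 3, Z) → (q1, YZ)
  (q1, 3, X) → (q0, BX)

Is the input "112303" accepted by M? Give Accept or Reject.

(q0, 112303, Z) ⊢ (q0, 12303, BXZ) ⊢ (q0, 12303, XZ) ⊢ (q0, 2303, BXZ) ⊢ (q0, 2303, XZ) ⊢ (q0, 303, BXZ) ⊢ (q0, 303, XZ) ⊢ (q1, 03, Z) ⊢ (q0, 3, YZ) ⊢ (q1, ε, YYZ)
All input consumed; state q1 ∈ F.

Accept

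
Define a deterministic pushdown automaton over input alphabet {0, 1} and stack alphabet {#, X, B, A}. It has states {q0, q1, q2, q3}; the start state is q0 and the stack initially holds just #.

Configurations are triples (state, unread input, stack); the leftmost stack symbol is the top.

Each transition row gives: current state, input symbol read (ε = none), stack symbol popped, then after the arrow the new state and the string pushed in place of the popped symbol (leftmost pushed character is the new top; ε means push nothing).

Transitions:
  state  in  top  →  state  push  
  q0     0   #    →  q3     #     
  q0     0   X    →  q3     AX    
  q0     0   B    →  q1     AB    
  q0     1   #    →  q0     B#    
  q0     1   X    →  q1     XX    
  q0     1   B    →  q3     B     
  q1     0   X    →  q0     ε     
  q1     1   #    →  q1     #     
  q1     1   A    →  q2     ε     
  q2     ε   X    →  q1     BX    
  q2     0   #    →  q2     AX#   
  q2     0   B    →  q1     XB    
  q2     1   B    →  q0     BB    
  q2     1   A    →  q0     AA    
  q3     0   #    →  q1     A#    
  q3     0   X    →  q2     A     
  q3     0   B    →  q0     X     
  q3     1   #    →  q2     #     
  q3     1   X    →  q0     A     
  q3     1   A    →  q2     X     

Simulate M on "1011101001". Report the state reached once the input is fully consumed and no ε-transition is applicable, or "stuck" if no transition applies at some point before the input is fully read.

(q0, 1011101001, #)
  read 1, top #: go to q0, push B# → (q0, 011101001, B#)
  read 0, top B: go to q1, push AB → (q1, 11101001, AB#)
  read 1, top A: go to q2, push ε → (q2, 1101001, B#)
  read 1, top B: go to q0, push BB → (q0, 101001, BB#)
  read 1, top B: go to q3, push B → (q3, 01001, BB#)
  read 0, top B: go to q0, push X → (q0, 1001, XB#)
  read 1, top X: go to q1, push XX → (q1, 001, XXB#)
  read 0, top X: go to q0, push ε → (q0, 01, XB#)
  read 0, top X: go to q3, push AX → (q3, 1, AXB#)
  read 1, top A: go to q2, push X → (q2, ε, XXB#)
  ε-move, top X: go to q1, push BX → (q1, ε, BXXB#)
All input consumed; M is in state q1.

q1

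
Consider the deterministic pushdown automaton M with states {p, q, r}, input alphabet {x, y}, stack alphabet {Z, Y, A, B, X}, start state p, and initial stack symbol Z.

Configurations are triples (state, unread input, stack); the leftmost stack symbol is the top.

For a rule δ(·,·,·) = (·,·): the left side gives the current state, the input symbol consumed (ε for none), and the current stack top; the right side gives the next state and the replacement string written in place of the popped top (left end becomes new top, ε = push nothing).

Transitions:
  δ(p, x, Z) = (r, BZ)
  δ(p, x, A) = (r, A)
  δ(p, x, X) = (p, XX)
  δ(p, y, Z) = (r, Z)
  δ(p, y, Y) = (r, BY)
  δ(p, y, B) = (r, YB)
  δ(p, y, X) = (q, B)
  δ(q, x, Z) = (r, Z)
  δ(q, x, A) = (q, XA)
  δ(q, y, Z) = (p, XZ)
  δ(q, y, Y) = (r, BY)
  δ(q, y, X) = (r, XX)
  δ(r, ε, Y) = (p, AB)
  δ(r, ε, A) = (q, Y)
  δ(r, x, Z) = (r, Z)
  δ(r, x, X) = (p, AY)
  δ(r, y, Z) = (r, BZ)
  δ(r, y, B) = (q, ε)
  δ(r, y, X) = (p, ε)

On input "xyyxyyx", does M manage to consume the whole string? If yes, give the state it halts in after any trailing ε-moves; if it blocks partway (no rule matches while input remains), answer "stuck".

(p, xyyxyyx, Z)
  read x, top Z: go to r, push BZ → (r, yyxyyx, BZ)
  read y, top B: go to q, push ε → (q, yxyyx, Z)
  read y, top Z: go to p, push XZ → (p, xyyx, XZ)
  read x, top X: go to p, push XX → (p, yyx, XXZ)
  read y, top X: go to q, push B → (q, yx, BXZ)
No transition for (q, y, top B); M blocks with input yx remaining.

stuck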